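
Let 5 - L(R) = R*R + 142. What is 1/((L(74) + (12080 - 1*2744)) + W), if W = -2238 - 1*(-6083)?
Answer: 1/7568 ≈ 0.00013214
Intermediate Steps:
W = 3845 (W = -2238 + 6083 = 3845)
L(R) = -137 - R**2 (L(R) = 5 - (R*R + 142) = 5 - (R**2 + 142) = 5 - (142 + R**2) = 5 + (-142 - R**2) = -137 - R**2)
1/((L(74) + (12080 - 1*2744)) + W) = 1/(((-137 - 1*74**2) + (12080 - 1*2744)) + 3845) = 1/(((-137 - 1*5476) + (12080 - 2744)) + 3845) = 1/(((-137 - 5476) + 9336) + 3845) = 1/((-5613 + 9336) + 3845) = 1/(3723 + 3845) = 1/7568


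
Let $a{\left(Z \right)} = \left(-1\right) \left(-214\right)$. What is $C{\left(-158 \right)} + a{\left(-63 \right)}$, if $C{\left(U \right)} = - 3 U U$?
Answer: $-74678$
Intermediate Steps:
$a{\left(Z \right)} = 214$
$C{\left(U \right)} = - 3 U^{2}$
$C{\left(-158 \right)} + a{\left(-63 \right)} = - 3 \left(-158\right)^{2} + 214 = \left(-3\right) 24964 + 214 = -74892 + 214 = -74678$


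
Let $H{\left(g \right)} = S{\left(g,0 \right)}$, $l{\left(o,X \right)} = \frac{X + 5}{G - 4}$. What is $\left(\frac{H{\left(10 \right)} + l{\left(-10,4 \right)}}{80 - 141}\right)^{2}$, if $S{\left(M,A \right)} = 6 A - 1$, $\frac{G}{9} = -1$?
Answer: $\frac{484}{628849} \approx 0.00076966$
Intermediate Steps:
$G = -9$ ($G = 9 \left(-1\right) = -9$)
$S{\left(M,A \right)} = -1 + 6 A$
$l{\left(o,X \right)} = - \frac{5}{13} - \frac{X}{13}$ ($l{\left(o,X \right)} = \frac{X + 5}{-9 - 4} = \frac{5 + X}{-13} = \left(5 + X\right) \left(- \frac{1}{13}\right) = - \frac{5}{13} - \frac{X}{13}$)
$H{\left(g \right)} = -1$ ($H{\left(g \right)} = -1 + 6 \cdot 0 = -1 + 0 = -1$)
$\left(\frac{H{\left(10 \right)} + l{\left(-10,4 \right)}}{80 - 141}\right)^{2} = \left(\frac{-1 - \frac{9}{13}}{80 - 141}\right)^{2} = \left(\frac{-1 - \frac{9}{13}}{-61}\right)^{2} = \left(\left(-1 - \frac{9}{13}\right) \left(- \frac{1}{61}\right)\right)^{2} = \left(\left(- \frac{22}{13}\right) \left(- \frac{1}{61}\right)\right)^{2} = \left(\frac{22}{793}\right)^{2} = \frac{484}{628849}$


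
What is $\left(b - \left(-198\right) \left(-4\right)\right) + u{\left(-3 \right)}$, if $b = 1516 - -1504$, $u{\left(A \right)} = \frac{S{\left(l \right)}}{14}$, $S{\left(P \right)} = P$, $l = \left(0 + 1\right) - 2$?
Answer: $\frac{31191}{14} \approx 2227.9$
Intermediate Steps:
$l = -1$ ($l = 1 - 2 = -1$)
$u{\left(A \right)} = - \frac{1}{14}$
$b = 3020$ ($b = 1516 + 1504 = 3020$)
$\left(b - \left(-198\right) \left(-4\right)\right) + u{\left(-3 \right)} = \left(3020 - \left(-198\right) \left(-4\right)\right) - \frac{1}{14} = \left(3020 - 792\right) - \frac{1}{14} = 2228 - \frac{1}{14} = \frac{31191}{14}$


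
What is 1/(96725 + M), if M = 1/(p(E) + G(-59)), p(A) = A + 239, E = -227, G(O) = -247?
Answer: 235/22730374 ≈ 1.0339e-5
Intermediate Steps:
p(A) = 239 + A
M = -1/235 (M = 1/((239 - 227) - 247) = 1/(12 - 247) = 1/(-235) = -1/235 ≈ -0.0042553)
1/(96725 + M) = 1/(96725 - 1/235) = 1/(22730374/235) = 235/22730374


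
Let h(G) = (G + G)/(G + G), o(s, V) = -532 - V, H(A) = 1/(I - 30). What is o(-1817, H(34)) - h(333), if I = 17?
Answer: -6928/13 ≈ -532.92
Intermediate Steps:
H(A) = -1/13 (H(A) = 1/(17 - 30) = 1/(-13) = -1/13)
h(G) = 1 (h(G) = (2*G)/((2*G)) = (2*G)*(1/(2*G)) = 1)
o(-1817, H(34)) - h(333) = (-532 - 1*(-1/13)) - 1*1 = (-532 + 1/13) - 1 = -6915/13 - 1 = -6928/13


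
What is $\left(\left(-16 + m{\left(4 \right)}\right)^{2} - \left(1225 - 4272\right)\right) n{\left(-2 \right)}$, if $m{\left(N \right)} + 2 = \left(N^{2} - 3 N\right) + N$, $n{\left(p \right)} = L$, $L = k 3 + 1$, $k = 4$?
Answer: $40911$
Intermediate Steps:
$L = 13$ ($L = 4 \cdot 3 + 1 = 12 + 1 = 13$)
$n{\left(p \right)} = 13$
$m{\left(N \right)} = -2 + N^{2} - 2 N$ ($m{\left(N \right)} = -2 + \left(\left(N^{2} - 3 N\right) + N\right) = -2 + \left(N^{2} - 2 N\right) = -2 + N^{2} - 2 N$)
$\left(\left(-16 + m{\left(4 \right)}\right)^{2} - \left(1225 - 4272\right)\right) n{\left(-2 \right)} = \left(\left(-16 - \left(10 - 16\right)\right)^{2} - \left(1225 - 4272\right)\right) 13 = \left(\left(-16 - -6\right)^{2} - -3047\right) 13 = \left(\left(-16 + 6\right)^{2} + 3047\right) 13 = \left(\left(-10\right)^{2} + 3047\right) 13 = \left(100 + 3047\right) 13 = 3147 \cdot 13 = 40911$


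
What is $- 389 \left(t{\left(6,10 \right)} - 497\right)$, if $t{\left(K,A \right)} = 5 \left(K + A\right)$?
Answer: $162213$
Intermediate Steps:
$t{\left(K,A \right)} = 5 A + 5 K$ ($t{\left(K,A \right)} = 5 \left(A + K\right) = 5 A + 5 K$)
$- 389 \left(t{\left(6,10 \right)} - 497\right) = - 389 \left(\left(5 \cdot 10 + 5 \cdot 6\right) - 497\right) = - 389 \left(\left(50 + 30\right) - 497\right) = - 389 \left(80 - 497\right) = \left(-389\right) \left(-417\right) = 162213$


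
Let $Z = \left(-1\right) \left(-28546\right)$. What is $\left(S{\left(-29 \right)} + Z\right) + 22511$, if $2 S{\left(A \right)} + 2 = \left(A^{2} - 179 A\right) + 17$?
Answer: $\frac{108161}{2} \approx 54081.0$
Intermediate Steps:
$S{\left(A \right)} = \frac{15}{2} + \frac{A^{2}}{2} - \frac{179 A}{2}$ ($S{\left(A \right)} = -1 + \frac{\left(A^{2} - 179 A\right) + 17}{2} = -1 + \frac{17 + A^{2} - 179 A}{2} = -1 + \left(\frac{17}{2} + \frac{A^{2}}{2} - \frac{179 A}{2}\right) = \frac{15}{2} + \frac{A^{2}}{2} - \frac{179 A}{2}$)
$Z = 28546$
$\left(S{\left(-29 \right)} + Z\right) + 22511 = \left(\left(\frac{15}{2} + \frac{\left(-29\right)^{2}}{2} - - \frac{5191}{2}\right) + 28546\right) + 22511 = \left(\left(\frac{15}{2} + \frac{1}{2} \cdot 841 + \frac{5191}{2}\right) + 28546\right) + 22511 = \left(\left(\frac{15}{2} + \frac{841}{2} + \frac{5191}{2}\right) + 28546\right) + 22511 = \left(\frac{6047}{2} + 28546\right) + 22511 = \frac{63139}{2} + 22511 = \frac{108161}{2}$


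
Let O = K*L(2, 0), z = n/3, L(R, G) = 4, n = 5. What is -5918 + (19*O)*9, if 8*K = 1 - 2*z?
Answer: -12235/2 ≈ -6117.5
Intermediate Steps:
z = 5/3 ≈ 1.6667
K = -7/24 (K = (1 - 2*5/3)/8 = (1 - 10/3)/8 = (⅛)*(-7/3) = -7/24 ≈ -0.29167)
O = -7/6 (O = -7/24*4 = -7/6 ≈ -1.1667)
-5918 + (19*O)*9 = -5918 + (19*(-7/6))*9 = -5918 - 133/6*9 = -5918 - 399/2 = -12235/2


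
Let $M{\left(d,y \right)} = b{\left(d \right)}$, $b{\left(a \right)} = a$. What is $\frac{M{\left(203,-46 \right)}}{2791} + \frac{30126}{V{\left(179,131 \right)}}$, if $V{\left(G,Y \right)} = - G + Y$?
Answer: $- \frac{14011987}{22328} \approx -627.55$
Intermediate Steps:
$M{\left(d,y \right)} = d$
$V{\left(G,Y \right)} = Y - G$
$\frac{M{\left(203,-46 \right)}}{2791} + \frac{30126}{V{\left(179,131 \right)}} = \frac{203}{2791} + \frac{30126}{131 - 179} = 203 \cdot \frac{1}{2791} + \frac{30126}{131 - 179} = \frac{203}{2791} + \frac{30126}{-48} = \frac{203}{2791} + 30126 \left(- \frac{1}{48}\right) = \frac{203}{2791} - \frac{5021}{8} = - \frac{14011987}{22328}$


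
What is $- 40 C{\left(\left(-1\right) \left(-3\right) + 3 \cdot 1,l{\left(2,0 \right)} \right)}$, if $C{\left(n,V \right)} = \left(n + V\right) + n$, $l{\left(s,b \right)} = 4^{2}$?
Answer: $-1120$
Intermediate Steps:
$l{\left(s,b \right)} = 16$
$C{\left(n,V \right)} = V + 2 n$ ($C{\left(n,V \right)} = \left(V + n\right) + n = V + 2 n$)
$- 40 C{\left(\left(-1\right) \left(-3\right) + 3 \cdot 1,l{\left(2,0 \right)} \right)} = - 40 \left(16 + 2 \left(\left(-1\right) \left(-3\right) + 3 \cdot 1\right)\right) = - 40 \left(16 + 2 \left(3 + 3\right)\right) = - 40 \left(16 + 2 \cdot 6\right) = - 40 \left(16 + 12\right) = \left(-40\right) 28 = -1120$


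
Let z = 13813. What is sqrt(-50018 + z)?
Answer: I*sqrt(36205) ≈ 190.28*I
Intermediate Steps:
sqrt(-50018 + z) = sqrt(-50018 + 13813) = sqrt(-36205) = I*sqrt(36205)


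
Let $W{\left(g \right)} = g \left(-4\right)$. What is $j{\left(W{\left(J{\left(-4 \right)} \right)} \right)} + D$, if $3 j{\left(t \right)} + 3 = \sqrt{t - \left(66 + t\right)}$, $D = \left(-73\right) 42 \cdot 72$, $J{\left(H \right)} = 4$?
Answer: $-220753 + \frac{i \sqrt{66}}{3} \approx -2.2075 \cdot 10^{5} + 2.708 i$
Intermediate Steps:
$W{\left(g \right)} = - 4 g$
$D = -220752$ ($D = \left(-3066\right) 72 = -220752$)
$j{\left(t \right)} = -1 + \frac{i \sqrt{66}}{3}$ ($j{\left(t \right)} = -1 + \frac{\sqrt{t - \left(66 + t\right)}}{3} = -1 + \frac{\sqrt{-66}}{3} = -1 + \frac{i \sqrt{66}}{3}$)
$j{\left(W{\left(J{\left(-4 \right)} \right)} \right)} + D = \left(-1 + \frac{i \sqrt{66}}{3}\right) - 220752 = -220753 + \frac{i \sqrt{66}}{3}$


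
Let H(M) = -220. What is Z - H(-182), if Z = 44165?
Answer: 44385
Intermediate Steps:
Z - H(-182) = 44165 - 1*(-220) = 44165 + 220 = 44385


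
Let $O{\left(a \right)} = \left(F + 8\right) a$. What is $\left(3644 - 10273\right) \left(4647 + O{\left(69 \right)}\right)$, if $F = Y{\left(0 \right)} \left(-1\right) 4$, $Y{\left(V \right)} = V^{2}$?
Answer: $-34464171$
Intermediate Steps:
$F = 0$ ($F = 0^{2} \left(-1\right) 4 = 0 \left(-1\right) 4 = 0 \cdot 4 = 0$)
$O{\left(a \right)} = 8 a$ ($O{\left(a \right)} = \left(0 + 8\right) a = 8 a$)
$\left(3644 - 10273\right) \left(4647 + O{\left(69 \right)}\right) = \left(3644 - 10273\right) \left(4647 + 8 \cdot 69\right) = - 6629 \left(4647 + 552\right) = \left(-6629\right) 5199 = -34464171$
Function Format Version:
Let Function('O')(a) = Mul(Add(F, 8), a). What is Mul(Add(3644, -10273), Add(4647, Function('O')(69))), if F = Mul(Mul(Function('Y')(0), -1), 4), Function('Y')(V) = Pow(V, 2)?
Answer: -34464171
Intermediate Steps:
F = 0 (F = Mul(Mul(Pow(0, 2), -1), 4) = Mul(Mul(0, -1), 4) = Mul(0, 4) = 0)
Function('O')(a) = Mul(8, a) (Function('O')(a) = Mul(Add(0, 8), a) = Mul(8, a))
Mul(Add(3644, -10273), Add(4647, Function('O')(69))) = Mul(Add(3644, -10273), Add(4647, Mul(8, 69))) = Mul(-6629, Add(4647, 552)) = Mul(-6629, 5199) = -34464171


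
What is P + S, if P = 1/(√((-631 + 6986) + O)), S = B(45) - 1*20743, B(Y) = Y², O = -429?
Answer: -18718 + √5926/5926 ≈ -18718.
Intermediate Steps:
S = -18718 (S = 45² - 1*20743 = 2025 - 20743 = -18718)
P = √5926/5926 (P = 1/(√((-631 + 6986) - 429)) = 1/(√(6355 - 429)) = 1/(√5926) = √5926/5926 ≈ 0.012990)
P + S = √5926/5926 - 18718 = -18718 + √5926/5926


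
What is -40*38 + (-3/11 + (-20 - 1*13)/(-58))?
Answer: -969571/638 ≈ -1519.7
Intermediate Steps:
-40*38 + (-3/11 + (-20 - 1*13)/(-58)) = -1520 + (-3*1/11 + (-20 - 13)*(-1/58)) = -1520 + (-3/11 - 33*(-1/58)) = -1520 + (-3/11 + 33/58) = -1520 + 189/638 = -969571/638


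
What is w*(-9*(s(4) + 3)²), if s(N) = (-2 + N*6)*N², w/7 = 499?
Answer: -3961847925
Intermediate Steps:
w = 3493 (w = 7*499 = 3493)
s(N) = N²*(-2 + 6*N) (s(N) = (-2 + 6*N)*N² = N²*(-2 + 6*N))
w*(-9*(s(4) + 3)²) = 3493*(-9*(4²*(-2 + 6*4) + 3)²) = 3493*(-9*(16*(-2 + 24) + 3)²) = 3493*(-9*(16*22 + 3)²) = 3493*(-9*(352 + 3)²) = 3493*(-9*355²) = 3493*(-9*126025) = 3493*(-1134225) = -3961847925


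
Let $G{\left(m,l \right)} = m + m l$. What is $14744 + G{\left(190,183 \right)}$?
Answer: $49704$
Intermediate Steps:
$G{\left(m,l \right)} = m + l m$
$14744 + G{\left(190,183 \right)} = 14744 + 190 \left(1 + 183\right) = 14744 + 190 \cdot 184 = 14744 + 34960 = 49704$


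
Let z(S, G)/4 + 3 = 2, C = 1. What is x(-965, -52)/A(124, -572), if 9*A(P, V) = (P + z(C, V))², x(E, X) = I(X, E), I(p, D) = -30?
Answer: -3/160 ≈ -0.018750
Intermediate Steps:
x(E, X) = -30
z(S, G) = -4 (z(S, G) = -12 + 4*2 = -12 + 8 = -4)
A(P, V) = (-4 + P)²/9 (A(P, V) = (P - 4)²/9 = (-4 + P)²/9)
x(-965, -52)/A(124, -572) = -30*9/(-4 + 124)² = -30/((⅑)*120²) = -30/((⅑)*14400) = -30/1600 = -30*1/1600 = -3/160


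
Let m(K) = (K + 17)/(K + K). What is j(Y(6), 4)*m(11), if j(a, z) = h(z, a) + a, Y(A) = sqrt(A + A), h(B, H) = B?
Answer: 56/11 + 28*sqrt(3)/11 ≈ 9.4998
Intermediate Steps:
m(K) = (17 + K)/(2*K) (m(K) = (17 + K)/((2*K)) = (17 + K)*(1/(2*K)) = (17 + K)/(2*K))
Y(A) = sqrt(2)*sqrt(A) (Y(A) = sqrt(2*A) = sqrt(2)*sqrt(A))
j(a, z) = a + z (j(a, z) = z + a = a + z)
j(Y(6), 4)*m(11) = (sqrt(2)*sqrt(6) + 4)*((1/2)*(17 + 11)/11) = (2*sqrt(3) + 4)*((1/2)*(1/11)*28) = (4 + 2*sqrt(3))*(14/11) = 56/11 + 28*sqrt(3)/11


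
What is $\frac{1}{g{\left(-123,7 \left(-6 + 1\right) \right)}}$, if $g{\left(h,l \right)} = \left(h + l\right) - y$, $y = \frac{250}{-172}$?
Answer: $- \frac{86}{13463} \approx -0.0063879$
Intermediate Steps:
$y = - \frac{125}{86}$ ($y = 250 \left(- \frac{1}{172}\right) = - \frac{125}{86} \approx -1.4535$)
$g{\left(h,l \right)} = \frac{125}{86} + h + l$ ($g{\left(h,l \right)} = \left(h + l\right) - - \frac{125}{86} = \left(h + l\right) + \frac{125}{86} = \frac{125}{86} + h + l$)
$\frac{1}{g{\left(-123,7 \left(-6 + 1\right) \right)}} = \frac{1}{\frac{125}{86} - 123 + 7 \left(-6 + 1\right)} = \frac{1}{\frac{125}{86} - 123 + 7 \left(-5\right)} = \frac{1}{\frac{125}{86} - 123 - 35} = \frac{1}{- \frac{13463}{86}} = - \frac{86}{13463}$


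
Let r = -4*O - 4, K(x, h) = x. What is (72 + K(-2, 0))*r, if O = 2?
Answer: -840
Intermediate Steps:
r = -12 (r = -4*2 - 4 = -8 - 4 = -12)
(72 + K(-2, 0))*r = (72 - 2)*(-12) = 70*(-12) = -840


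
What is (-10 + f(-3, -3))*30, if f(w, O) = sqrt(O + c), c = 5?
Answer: -300 + 30*sqrt(2) ≈ -257.57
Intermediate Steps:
f(w, O) = sqrt(5 + O) (f(w, O) = sqrt(O + 5) = sqrt(5 + O))
(-10 + f(-3, -3))*30 = (-10 + sqrt(5 - 3))*30 = (-10 + sqrt(2))*30 = -300 + 30*sqrt(2)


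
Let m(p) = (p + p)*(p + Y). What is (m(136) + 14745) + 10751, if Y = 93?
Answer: 87784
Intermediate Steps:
m(p) = 2*p*(93 + p) (m(p) = (p + p)*(p + 93) = (2*p)*(93 + p) = 2*p*(93 + p))
(m(136) + 14745) + 10751 = (2*136*(93 + 136) + 14745) + 10751 = (2*136*229 + 14745) + 10751 = (62288 + 14745) + 10751 = 77033 + 10751 = 87784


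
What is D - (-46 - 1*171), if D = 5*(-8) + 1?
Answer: 178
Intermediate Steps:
D = -39 (D = -40 + 1 = -39)
D - (-46 - 1*171) = -39 - (-46 - 1*171) = -39 - (-46 - 171) = -39 - 1*(-217) = -39 + 217 = 178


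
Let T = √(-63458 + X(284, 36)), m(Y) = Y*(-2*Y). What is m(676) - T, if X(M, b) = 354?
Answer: -913952 - 8*I*√986 ≈ -9.1395e+5 - 251.21*I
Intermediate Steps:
m(Y) = -2*Y²
T = 8*I*√986 (T = √(-63458 + 354) = √(-63104) = 8*I*√986 ≈ 251.21*I)
m(676) - T = -2*676² - 8*I*√986 = -2*456976 - 8*I*√986 = -913952 - 8*I*√986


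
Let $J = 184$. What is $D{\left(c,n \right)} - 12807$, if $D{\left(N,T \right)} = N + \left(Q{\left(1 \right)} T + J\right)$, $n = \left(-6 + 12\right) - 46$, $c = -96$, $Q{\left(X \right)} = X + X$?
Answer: $-12799$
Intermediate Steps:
$Q{\left(X \right)} = 2 X$
$n = -40$ ($n = 6 - 46 = -40$)
$D{\left(N,T \right)} = 184 + N + 2 T$ ($D{\left(N,T \right)} = N + \left(2 \cdot 1 T + 184\right) = N + \left(2 T + 184\right) = N + \left(184 + 2 T\right) = 184 + N + 2 T$)
$D{\left(c,n \right)} - 12807 = \left(184 - 96 + 2 \left(-40\right)\right) - 12807 = \left(184 - 96 - 80\right) - 12807 = 8 - 12807 = -12799$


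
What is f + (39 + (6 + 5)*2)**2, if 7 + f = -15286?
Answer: -11572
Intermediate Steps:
f = -15293 (f = -7 - 15286 = -15293)
f + (39 + (6 + 5)*2)**2 = -15293 + (39 + (6 + 5)*2)**2 = -15293 + (39 + 11*2)**2 = -15293 + (39 + 22)**2 = -15293 + 61**2 = -15293 + 3721 = -11572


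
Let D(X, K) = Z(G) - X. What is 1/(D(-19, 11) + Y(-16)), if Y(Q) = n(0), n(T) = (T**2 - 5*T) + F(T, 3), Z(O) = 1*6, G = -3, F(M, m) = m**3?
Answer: 1/52 ≈ 0.019231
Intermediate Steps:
Z(O) = 6
D(X, K) = 6 - X
n(T) = 27 + T**2 - 5*T (n(T) = (T**2 - 5*T) + 3**3 = (T**2 - 5*T) + 27 = 27 + T**2 - 5*T)
Y(Q) = 27 (Y(Q) = 27 + 0**2 - 5*0 = 27 + 0 + 0 = 27)
1/(D(-19, 11) + Y(-16)) = 1/((6 - 1*(-19)) + 27) = 1/((6 + 19) + 27) = 1/(25 + 27) = 1/52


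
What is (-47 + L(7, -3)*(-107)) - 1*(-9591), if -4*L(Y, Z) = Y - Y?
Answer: 9544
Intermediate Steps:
L(Y, Z) = 0 (L(Y, Z) = -(Y - Y)/4 = -¼*0 = 0)
(-47 + L(7, -3)*(-107)) - 1*(-9591) = (-47 + 0*(-107)) - 1*(-9591) = (-47 + 0) + 9591 = -47 + 9591 = 9544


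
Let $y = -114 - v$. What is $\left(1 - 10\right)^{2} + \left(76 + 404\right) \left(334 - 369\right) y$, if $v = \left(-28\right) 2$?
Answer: $974481$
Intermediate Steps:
$v = -56$
$y = -58$ ($y = -114 - -56 = -114 + 56 = -58$)
$\left(1 - 10\right)^{2} + \left(76 + 404\right) \left(334 - 369\right) y = \left(1 - 10\right)^{2} + \left(76 + 404\right) \left(334 - 369\right) \left(-58\right) = \left(-9\right)^{2} + 480 \left(334 - 369\right) \left(-58\right) = 81 + 480 \left(-35\right) \left(-58\right) = 81 - -974400 = 81 + 974400 = 974481$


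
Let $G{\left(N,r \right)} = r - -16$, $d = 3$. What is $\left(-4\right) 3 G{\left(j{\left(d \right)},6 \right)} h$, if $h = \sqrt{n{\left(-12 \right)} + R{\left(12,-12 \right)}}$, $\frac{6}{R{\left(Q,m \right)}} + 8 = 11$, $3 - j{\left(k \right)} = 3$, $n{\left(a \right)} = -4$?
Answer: $- 264 i \sqrt{2} \approx - 373.35 i$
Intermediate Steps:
$j{\left(k \right)} = 0$ ($j{\left(k \right)} = 3 - 3 = 0$)
$R{\left(Q,m \right)} = 2$ ($R{\left(Q,m \right)} = \frac{6}{-8 + 11} = \frac{6}{3} = 6 \cdot \frac{1}{3} = 2$)
$h = i \sqrt{2}$ ($h = \sqrt{-4 + 2} = \sqrt{-2} = i \sqrt{2} \approx 1.4142 i$)
$G{\left(N,r \right)} = 16 + r$ ($G{\left(N,r \right)} = r + 16 = 16 + r$)
$\left(-4\right) 3 G{\left(j{\left(d \right)},6 \right)} h = \left(-4\right) 3 \left(16 + 6\right) i \sqrt{2} = \left(-12\right) 22 i \sqrt{2} = - 264 i \sqrt{2}$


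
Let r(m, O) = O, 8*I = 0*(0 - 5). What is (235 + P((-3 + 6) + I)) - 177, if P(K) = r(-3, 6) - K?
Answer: 61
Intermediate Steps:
I = 0 (I = (0*(0 - 5))/8 = (0*(-5))/8 = (⅛)*0 = 0)
P(K) = 6 - K
(235 + P((-3 + 6) + I)) - 177 = (235 + (6 - ((-3 + 6) + 0))) - 177 = (235 + (6 - (3 + 0))) - 177 = (235 + (6 - 1*3)) - 177 = (235 + (6 - 3)) - 177 = (235 + 3) - 177 = 238 - 177 = 61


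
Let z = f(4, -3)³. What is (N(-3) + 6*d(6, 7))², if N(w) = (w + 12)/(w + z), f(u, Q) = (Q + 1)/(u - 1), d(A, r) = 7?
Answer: 12215025/7921 ≈ 1542.1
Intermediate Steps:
f(u, Q) = (1 + Q)/(-1 + u)
z = -8/27 (z = ((1 - 3)/(-1 + 4))³ = (-2/3)³ = ((⅓)*(-2))³ = (-⅔)³ = -8/27 ≈ -0.29630)
N(w) = (12 + w)/(-8/27 + w) (N(w) = (w + 12)/(w - 8/27) = (12 + w)/(-8/27 + w))
(N(-3) + 6*d(6, 7))² = (27*(12 - 3)/(-8 + 27*(-3)) + 6*7)² = (27*9/(-8 - 81) + 42)² = (27*9/(-89) + 42)² = (27*(-1/89)*9 + 42)² = (-243/89 + 42)² = (3495/89)² = 12215025/7921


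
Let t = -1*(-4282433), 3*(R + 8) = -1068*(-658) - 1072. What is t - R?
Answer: 12145651/3 ≈ 4.0486e+6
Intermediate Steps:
R = 701648/3 (R = -8 + (-1068*(-658) - 1072)/3 = -8 + (702744 - 1072)/3 = -8 + (⅓)*701672 = -8 + 701672/3 = 701648/3 ≈ 2.3388e+5)
t = 4282433
t - R = 4282433 - 1*701648/3 = 4282433 - 701648/3 = 12145651/3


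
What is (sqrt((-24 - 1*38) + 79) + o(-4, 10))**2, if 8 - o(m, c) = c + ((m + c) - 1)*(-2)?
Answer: (8 + sqrt(17))**2 ≈ 146.97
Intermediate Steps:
o(m, c) = 6 + c + 2*m (o(m, c) = 8 - (c + ((m + c) - 1)*(-2)) = 8 - (c + ((c + m) - 1)*(-2)) = 8 - (c + (-1 + c + m)*(-2)) = 8 - (c + (2 - 2*c - 2*m)) = 8 - (2 - c - 2*m) = 8 + (-2 + c + 2*m) = 6 + c + 2*m)
(sqrt((-24 - 1*38) + 79) + o(-4, 10))**2 = (sqrt((-24 - 1*38) + 79) + (6 + 10 + 2*(-4)))**2 = (sqrt((-24 - 38) + 79) + (6 + 10 - 8))**2 = (sqrt(-62 + 79) + 8)**2 = (sqrt(17) + 8)**2 = (8 + sqrt(17))**2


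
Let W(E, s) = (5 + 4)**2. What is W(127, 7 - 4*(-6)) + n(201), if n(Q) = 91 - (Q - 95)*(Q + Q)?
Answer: -42440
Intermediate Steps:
n(Q) = 91 - 2*Q*(-95 + Q) (n(Q) = 91 - (-95 + Q)*2*Q = 91 - 2*Q*(-95 + Q))
W(E, s) = 81 (W(E, s) = 9**2 = 81)
W(127, 7 - 4*(-6)) + n(201) = 81 + (91 - 2*201**2 + 190*201) = 81 + (91 - 2*40401 + 38190) = 81 + (91 - 80802 + 38190) = 81 - 42521 = -42440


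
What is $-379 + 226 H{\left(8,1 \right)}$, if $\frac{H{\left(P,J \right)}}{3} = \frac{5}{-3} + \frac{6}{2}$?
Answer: $525$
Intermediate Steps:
$H{\left(P,J \right)} = 4$ ($H{\left(P,J \right)} = 3 \left(\frac{5}{-3} + \frac{6}{2}\right) = 3 \left(5 \left(- \frac{1}{3}\right) + 6 \cdot \frac{1}{2}\right) = 3 \left(- \frac{5}{3} + 3\right) = 3 \cdot \frac{4}{3} = 4$)
$-379 + 226 H{\left(8,1 \right)} = -379 + 226 \cdot 4 = -379 + 904 = 525$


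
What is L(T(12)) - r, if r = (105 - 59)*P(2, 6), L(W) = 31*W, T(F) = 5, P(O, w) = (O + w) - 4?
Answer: -29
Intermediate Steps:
P(O, w) = -4 + O + w
r = 184 (r = (105 - 59)*(-4 + 2 + 6) = 46*4 = 184)
L(T(12)) - r = 31*5 - 1*184 = 155 - 184 = -29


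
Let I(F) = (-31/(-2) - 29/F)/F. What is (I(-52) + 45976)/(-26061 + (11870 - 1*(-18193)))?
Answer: 41439423/3607136 ≈ 11.488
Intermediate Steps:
I(F) = (31/2 - 29/F)/F (I(F) = (-31*(-1/2) - 29/F)/F = (31/2 - 29/F)/F)
(I(-52) + 45976)/(-26061 + (11870 - 1*(-18193))) = ((1/2)*(-58 + 31*(-52))/(-52)**2 + 45976)/(-26061 + (11870 - 1*(-18193))) = ((1/2)*(1/2704)*(-58 - 1612) + 45976)/(-26061 + (11870 + 18193)) = ((1/2)*(1/2704)*(-1670) + 45976)/(-26061 + 30063) = (-835/2704 + 45976)/4002 = (124318269/2704)*(1/4002) = 41439423/3607136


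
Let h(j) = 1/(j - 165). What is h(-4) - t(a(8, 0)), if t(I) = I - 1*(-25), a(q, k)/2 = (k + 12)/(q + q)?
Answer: -8959/338 ≈ -26.506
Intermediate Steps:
a(q, k) = (12 + k)/q (a(q, k) = 2*((k + 12)/(q + q)) = 2*((12 + k)/((2*q))) = 2*((12 + k)*(1/(2*q))) = 2*((12 + k)/(2*q)) = (12 + k)/q)
t(I) = 25 + I (t(I) = I + 25 = 25 + I)
h(j) = 1/(-165 + j)
h(-4) - t(a(8, 0)) = 1/(-165 - 4) - (25 + (12 + 0)/8) = 1/(-169) - (25 + (1/8)*12) = -1/169 - (25 + 3/2) = -1/169 - 1*53/2 = -1/169 - 53/2 = -8959/338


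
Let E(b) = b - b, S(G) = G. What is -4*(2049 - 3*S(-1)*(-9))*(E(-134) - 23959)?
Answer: 193780392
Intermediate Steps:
E(b) = 0
-4*(2049 - 3*S(-1)*(-9))*(E(-134) - 23959) = -4*(2049 - 3*(-1)*(-9))*(0 - 23959) = -4*(2049 + 3*(-9))*(-23959) = -4*(2049 - 27)*(-23959) = -8088*(-23959) = -4*(-48445098) = 193780392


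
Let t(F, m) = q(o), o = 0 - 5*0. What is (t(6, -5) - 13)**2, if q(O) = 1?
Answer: 144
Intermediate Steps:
o = 0 (o = 0 + 0 = 0)
t(F, m) = 1
(t(6, -5) - 13)**2 = (1 - 13)**2 = (-12)**2 = 144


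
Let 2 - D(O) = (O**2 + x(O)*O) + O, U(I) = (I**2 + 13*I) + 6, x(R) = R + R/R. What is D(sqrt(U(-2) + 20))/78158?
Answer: -5/39079 ≈ -0.00012795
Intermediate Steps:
x(R) = 1 + R (x(R) = R + 1 = 1 + R)
U(I) = 6 + I**2 + 13*I
D(O) = 2 - O - O**2 - O*(1 + O) (D(O) = 2 - ((O**2 + (1 + O)*O) + O) = 2 - ((O**2 + O*(1 + O)) + O) = 2 - (O + O**2 + O*(1 + O)) = 2 + (-O - O**2 - O*(1 + O)) = 2 - O - O**2 - O*(1 + O))
D(sqrt(U(-2) + 20))/78158 = (2 - 2*sqrt((6 + (-2)**2 + 13*(-2)) + 20) - 2*(sqrt((6 + (-2)**2 + 13*(-2)) + 20))**2)/78158 = (2 - 2*sqrt((6 + 4 - 26) + 20) - 2*(sqrt((6 + 4 - 26) + 20))**2)*(1/78158) = (2 - 2*sqrt(-16 + 20) - 2*(sqrt(-16 + 20))**2)*(1/78158) = (2 - 2*sqrt(4) - 2*(sqrt(4))**2)*(1/78158) = (2 - 2*2 - 2*2**2)*(1/78158) = (2 - 4 - 2*4)*(1/78158) = (2 - 4 - 8)*(1/78158) = -10*1/78158 = -5/39079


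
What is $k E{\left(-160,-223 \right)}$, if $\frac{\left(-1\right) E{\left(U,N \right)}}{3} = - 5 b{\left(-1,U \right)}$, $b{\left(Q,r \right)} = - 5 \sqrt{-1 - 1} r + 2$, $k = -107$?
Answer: $-3210 - 1284000 i \sqrt{2} \approx -3210.0 - 1.8159 \cdot 10^{6} i$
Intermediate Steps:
$b{\left(Q,r \right)} = 2 - 5 i r \sqrt{2}$ ($b{\left(Q,r \right)} = - 5 \sqrt{-2} r + 2 = - 5 i \sqrt{2} r + 2 = - 5 i r \sqrt{2} + 2 = 2 - 5 i r \sqrt{2}$)
$E{\left(U,N \right)} = 30 - 75 i U \sqrt{2}$ ($E{\left(U,N \right)} = - 3 \left(- 5 \left(2 - 5 i U \sqrt{2}\right)\right) = - 3 \left(-10 + 25 i U \sqrt{2}\right) = 30 - 75 i U \sqrt{2}$)
$k E{\left(-160,-223 \right)} = - 107 \left(30 - 75 i \left(-160\right) \sqrt{2}\right) = - 107 \left(30 + 12000 i \sqrt{2}\right) = -3210 - 1284000 i \sqrt{2}$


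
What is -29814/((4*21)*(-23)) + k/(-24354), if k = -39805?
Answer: 33458059/1960497 ≈ 17.066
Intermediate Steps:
-29814/((4*21)*(-23)) + k/(-24354) = -29814/((4*21)*(-23)) - 39805/(-24354) = -29814/(84*(-23)) - 39805*(-1/24354) = -29814/(-1932) + 39805/24354 = -29814*(-1/1932) + 39805/24354 = 4969/322 + 39805/24354 = 33458059/1960497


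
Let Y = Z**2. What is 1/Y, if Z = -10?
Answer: 1/100 ≈ 0.010000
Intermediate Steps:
Y = 100 (Y = (-10)**2 = 100)
1/Y = 1/100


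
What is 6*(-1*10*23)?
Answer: -1380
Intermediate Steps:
6*(-1*10*23) = 6*(-10*23) = 6*(-230) = -1380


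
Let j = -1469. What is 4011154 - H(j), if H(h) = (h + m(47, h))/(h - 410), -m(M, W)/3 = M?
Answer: 7536956756/1879 ≈ 4.0112e+6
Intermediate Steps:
m(M, W) = -3*M
H(h) = (-141 + h)/(-410 + h) (H(h) = (h - 3*47)/(h - 410) = (h - 141)/(-410 + h) = (-141 + h)/(-410 + h))
4011154 - H(j) = 4011154 - (-141 - 1469)/(-410 - 1469) = 4011154 - (-1610)/(-1879) = 4011154 - (-1)*(-1610)/1879 = 4011154 - 1*1610/1879 = 4011154 - 1610/1879 = 7536956756/1879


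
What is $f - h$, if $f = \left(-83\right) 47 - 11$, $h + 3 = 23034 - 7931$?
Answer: $-19012$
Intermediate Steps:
$h = 15100$ ($h = -3 + \left(23034 - 7931\right) = -3 + 15103 = 15100$)
$f = -3912$ ($f = -3901 - 11 = -3912$)
$f - h = -3912 - 15100 = -19012$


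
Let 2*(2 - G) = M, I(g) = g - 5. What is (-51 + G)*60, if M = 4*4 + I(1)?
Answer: -3300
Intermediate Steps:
I(g) = -5 + g
M = 12 (M = 4*4 + (-5 + 1) = 16 - 4 = 12)
G = -4 (G = 2 - 1/2*12 = 2 - 6 = -4)
(-51 + G)*60 = (-51 - 4)*60 = -55*60 = -3300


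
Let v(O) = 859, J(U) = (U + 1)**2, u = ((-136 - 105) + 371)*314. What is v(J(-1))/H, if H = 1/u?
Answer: 35064380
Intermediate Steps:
u = 40820 (u = (-241 + 371)*314 = 130*314 = 40820)
J(U) = (1 + U)**2
H = 1/40820 ≈ 2.4498e-5
v(J(-1))/H = 859/(1/40820) = 859*40820 = 35064380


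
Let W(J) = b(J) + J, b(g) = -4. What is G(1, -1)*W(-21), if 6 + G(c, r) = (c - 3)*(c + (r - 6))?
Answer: -150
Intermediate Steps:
G(c, r) = -6 + (-3 + c)*(-6 + c + r) (G(c, r) = -6 + (c - 3)*(c + (r - 6)) = -6 + (-3 + c)*(c + (-6 + r)) = -6 + (-3 + c)*(-6 + c + r))
W(J) = -4 + J
G(1, -1)*W(-21) = (12 + 1**2 - 9*1 - 3*(-1) + 1*(-1))*(-4 - 21) = (12 + 1 - 9 + 3 - 1)*(-25) = 6*(-25) = -150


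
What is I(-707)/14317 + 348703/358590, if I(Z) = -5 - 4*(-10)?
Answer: 5004931501/5133933030 ≈ 0.97487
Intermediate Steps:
I(Z) = 35 (I(Z) = -5 + 40 = 35)
I(-707)/14317 + 348703/358590 = 35/14317 + 348703/358590 = 5004931501/5133933030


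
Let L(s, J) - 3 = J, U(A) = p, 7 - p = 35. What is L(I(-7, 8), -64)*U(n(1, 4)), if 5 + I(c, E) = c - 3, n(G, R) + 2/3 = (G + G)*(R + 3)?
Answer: 1708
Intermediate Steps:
n(G, R) = -⅔ + 2*G*(3 + R) (n(G, R) = -⅔ + (G + G)*(R + 3) = -⅔ + (2*G)*(3 + R) = -⅔ + 2*G*(3 + R))
I(c, E) = -8 + c (I(c, E) = -5 + (c - 3) = -5 + (-3 + c) = -8 + c)
p = -28 (p = 7 - 1*35 = 7 - 35 = -28)
U(A) = -28
L(s, J) = 3 + J
L(I(-7, 8), -64)*U(n(1, 4)) = (3 - 64)*(-28) = -61*(-28) = 1708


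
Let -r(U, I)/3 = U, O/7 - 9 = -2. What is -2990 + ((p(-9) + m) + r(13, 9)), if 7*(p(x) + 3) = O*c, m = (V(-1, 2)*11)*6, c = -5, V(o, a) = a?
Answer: -2935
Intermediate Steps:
O = 49 (O = 63 + 7*(-2) = 63 - 14 = 49)
r(U, I) = -3*U
m = 132 (m = (2*11)*6 = 22*6 = 132)
p(x) = -38 (p(x) = -3 + (49*(-5))/7 = -3 + (⅐)*(-245) = -3 - 35 = -38)
-2990 + ((p(-9) + m) + r(13, 9)) = -2990 + ((-38 + 132) - 3*13) = -2990 + (94 - 39) = -2990 + 55 = -2935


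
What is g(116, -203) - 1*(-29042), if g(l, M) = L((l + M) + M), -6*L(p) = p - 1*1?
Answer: 58181/2 ≈ 29091.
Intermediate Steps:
L(p) = ⅙ - p/6 (L(p) = -(p - 1*1)/6 = -(p - 1)/6 = -(-1 + p)/6 = ⅙ - p/6)
g(l, M) = ⅙ - M/3 - l/6 (g(l, M) = ⅙ - ((l + M) + M)/6 = ⅙ - ((M + l) + M)/6 = ⅙ - (l + 2*M)/6 = ⅙ + (-M/3 - l/6) = ⅙ - M/3 - l/6)
g(116, -203) - 1*(-29042) = (⅙ - ⅓*(-203) - ⅙*116) - 1*(-29042) = (⅙ + 203/3 - 58/3) + 29042 = 97/2 + 29042 = 58181/2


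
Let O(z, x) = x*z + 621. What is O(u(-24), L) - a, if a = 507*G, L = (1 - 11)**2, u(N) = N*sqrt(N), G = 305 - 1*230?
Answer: -37404 - 4800*I*sqrt(6) ≈ -37404.0 - 11758.0*I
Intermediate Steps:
G = 75 (G = 305 - 230 = 75)
u(N) = N**(3/2)
L = 100 (L = (-10)**2 = 100)
O(z, x) = 621 + x*z
a = 38025 (a = 507*75 = 38025)
O(u(-24), L) - a = (621 + 100*(-24)**(3/2)) - 1*38025 = (621 + 100*(-48*I*sqrt(6))) - 38025 = (621 - 4800*I*sqrt(6)) - 38025 = -37404 - 4800*I*sqrt(6)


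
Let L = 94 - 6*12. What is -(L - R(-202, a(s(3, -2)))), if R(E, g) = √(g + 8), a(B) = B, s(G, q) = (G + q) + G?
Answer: -22 + 2*√3 ≈ -18.536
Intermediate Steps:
s(G, q) = q + 2*G
R(E, g) = √(8 + g)
L = 22 (L = 94 - 72 = 22)
-(L - R(-202, a(s(3, -2)))) = -(22 - √(8 + (-2 + 2*3))) = -(22 - √(8 + (-2 + 6))) = -(22 - √(8 + 4)) = -(22 - √12) = -(22 - 2*√3) = -22 + 2*√3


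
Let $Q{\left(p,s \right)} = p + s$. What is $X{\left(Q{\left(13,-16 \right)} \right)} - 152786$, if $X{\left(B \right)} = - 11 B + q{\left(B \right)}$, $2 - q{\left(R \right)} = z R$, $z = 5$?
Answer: $-152736$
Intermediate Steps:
$q{\left(R \right)} = 2 - 5 R$
$X{\left(B \right)} = 2 - 16 B$ ($X{\left(B \right)} = - 11 B - \left(-2 + 5 B\right) = 2 - 16 B$)
$X{\left(Q{\left(13,-16 \right)} \right)} - 152786 = \left(2 - 16 \left(13 - 16\right)\right) - 152786 = \left(2 - -48\right) - 152786 = \left(2 + 48\right) - 152786 = 50 - 152786 = -152736$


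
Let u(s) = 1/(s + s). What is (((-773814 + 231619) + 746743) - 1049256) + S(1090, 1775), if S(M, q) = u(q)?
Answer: -2998713399/3550 ≈ -8.4471e+5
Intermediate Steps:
u(s) = 1/(2*s)
S(M, q) = 1/(2*q)
(((-773814 + 231619) + 746743) - 1049256) + S(1090, 1775) = (((-773814 + 231619) + 746743) - 1049256) + (½)/1775 = ((-542195 + 746743) - 1049256) + (½)*(1/1775) = (204548 - 1049256) + 1/3550 = -844708 + 1/3550 = -2998713399/3550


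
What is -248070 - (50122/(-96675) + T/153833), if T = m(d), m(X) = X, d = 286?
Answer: -3689241051800674/14871805275 ≈ -2.4807e+5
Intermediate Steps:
T = 286
-248070 - (50122/(-96675) + T/153833) = -248070 - (50122/(-96675) + 286/153833) = -248070 - (50122*(-1/96675) + 286*(1/153833)) = -248070 - (-50122/96675 + 286/153833) = -248070 - 1*(-7682768576/14871805275) = -248070 + 7682768576/14871805275 = -3689241051800674/14871805275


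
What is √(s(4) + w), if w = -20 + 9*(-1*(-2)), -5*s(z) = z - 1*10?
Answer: 2*I*√5/5 ≈ 0.89443*I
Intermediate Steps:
s(z) = 2 - z/5 (s(z) = -(z - 1*10)/5 = -(z - 10)/5 = -(-10 + z)/5 = 2 - z/5)
w = -2 (w = -20 + 9*2 = -20 + 18 = -2)
√(s(4) + w) = √((2 - ⅕*4) - 2) = √((2 - ⅘) - 2) = √(6/5 - 2) = √(-⅘) = 2*I*√5/5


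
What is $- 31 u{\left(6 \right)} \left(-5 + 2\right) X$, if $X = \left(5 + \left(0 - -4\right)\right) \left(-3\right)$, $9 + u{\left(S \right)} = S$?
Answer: $7533$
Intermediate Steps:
$u{\left(S \right)} = -9 + S$
$X = -27$ ($X = \left(5 + \left(0 + 4\right)\right) \left(-3\right) = \left(5 + 4\right) \left(-3\right) = 9 \left(-3\right) = -27$)
$- 31 u{\left(6 \right)} \left(-5 + 2\right) X = - 31 \left(-9 + 6\right) \left(-5 + 2\right) \left(-27\right) = - 31 \left(\left(-3\right) \left(-3\right)\right) \left(-27\right) = \left(-31\right) 9 \left(-27\right) = \left(-279\right) \left(-27\right) = 7533$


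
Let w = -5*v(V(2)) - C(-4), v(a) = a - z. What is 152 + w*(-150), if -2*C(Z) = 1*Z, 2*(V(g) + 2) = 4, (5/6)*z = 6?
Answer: -4948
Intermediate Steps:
z = 36/5 (z = (6/5)*6 = 36/5 ≈ 7.2000)
V(g) = 0 (V(g) = -2 + (½)*4 = -2 + 2 = 0)
v(a) = -36/5 + a (v(a) = a - 1*36/5 = a - 36/5 = -36/5 + a)
C(Z) = -Z/2
w = 34 (w = -5*(-36/5 + 0) - (-1)*(-4)/2 = -5*(-36/5) - 1*2 = 36 - 2 = 34)
152 + w*(-150) = 152 + 34*(-150) = 152 - 5100 = -4948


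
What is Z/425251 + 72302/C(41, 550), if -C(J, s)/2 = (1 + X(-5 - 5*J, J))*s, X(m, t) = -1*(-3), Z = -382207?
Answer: -16214104301/935552200 ≈ -17.331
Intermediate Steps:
X(m, t) = 3
C(J, s) = -8*s (C(J, s) = -2*(1 + 3)*s = -8*s)
Z/425251 + 72302/C(41, 550) = -382207/425251 + 72302/((-8*550)) = -382207*1/425251 + 72302/(-4400) = -382207/425251 + 72302*(-1/4400) = -382207/425251 - 36151/2200 = -16214104301/935552200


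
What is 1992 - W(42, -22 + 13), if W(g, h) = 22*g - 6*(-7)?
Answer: 1026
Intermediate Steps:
W(g, h) = 42 + 22*g (W(g, h) = 22*g + 42 = 42 + 22*g)
1992 - W(42, -22 + 13) = 1992 - (42 + 22*42) = 1992 - (42 + 924) = 1992 - 1*966 = 1992 - 966 = 1026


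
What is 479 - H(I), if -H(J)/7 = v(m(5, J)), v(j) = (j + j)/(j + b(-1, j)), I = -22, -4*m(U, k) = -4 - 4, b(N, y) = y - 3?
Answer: 507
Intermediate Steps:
b(N, y) = -3 + y
m(U, k) = 2 (m(U, k) = -(-4 - 4)/4 = -1/4*(-8) = 2)
v(j) = 2*j/(-3 + 2*j) (v(j) = (j + j)/(j + (-3 + j)) = (2*j)/(-3 + 2*j) = 2*j/(-3 + 2*j))
H(J) = -28 (H(J) = -14*2/(-3 + 2*2) = -14*2/(-3 + 4) = -14*2/1 = -14*2 = -7*4 = -28)
479 - H(I) = 479 - 1*(-28) = 479 + 28 = 507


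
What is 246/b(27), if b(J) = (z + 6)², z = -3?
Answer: 82/3 ≈ 27.333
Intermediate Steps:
b(J) = 9 (b(J) = (-3 + 6)² = 3² = 9)
246/b(27) = 246/9 = 246*(⅑) = 82/3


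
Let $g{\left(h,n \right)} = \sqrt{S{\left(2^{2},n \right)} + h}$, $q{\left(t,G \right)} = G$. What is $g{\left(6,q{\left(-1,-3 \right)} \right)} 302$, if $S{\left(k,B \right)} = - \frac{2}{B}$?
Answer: $\frac{604 \sqrt{15}}{3} \approx 779.76$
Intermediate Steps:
$g{\left(h,n \right)} = \sqrt{h - \frac{2}{n}}$ ($g{\left(h,n \right)} = \sqrt{- \frac{2}{n} + h} = \sqrt{h - \frac{2}{n}}$)
$g{\left(6,q{\left(-1,-3 \right)} \right)} 302 = \sqrt{6 - \frac{2}{-3}} \cdot 302 = \sqrt{6 - - \frac{2}{3}} \cdot 302 = \sqrt{6 + \frac{2}{3}} \cdot 302 = \sqrt{\frac{20}{3}} \cdot 302 = \frac{2 \sqrt{15}}{3} \cdot 302 = \frac{604 \sqrt{15}}{3}$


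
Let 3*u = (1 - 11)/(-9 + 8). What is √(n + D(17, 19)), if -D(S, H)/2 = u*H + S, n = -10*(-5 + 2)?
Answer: 14*I*√6/3 ≈ 11.431*I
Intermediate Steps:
n = 30 (n = -10*(-3) = 30)
u = 10/3 (u = ((1 - 11)/(-9 + 8))/3 = (-10/(-1))/3 = (-10*(-1))/3 = (⅓)*10 = 10/3 ≈ 3.3333)
D(S, H) = -2*S - 20*H/3 (D(S, H) = -2*(10*H/3 + S) = -2*(S + 10*H/3) = -2*S - 20*H/3)
√(n + D(17, 19)) = √(30 + (-2*17 - 20/3*19)) = √(30 + (-34 - 380/3)) = √(30 - 482/3) = √(-392/3) = 14*I*√6/3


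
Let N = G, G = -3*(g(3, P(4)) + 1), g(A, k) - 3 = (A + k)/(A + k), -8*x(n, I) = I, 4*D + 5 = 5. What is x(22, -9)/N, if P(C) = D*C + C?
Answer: -3/40 ≈ -0.075000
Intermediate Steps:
D = 0 (D = -5/4 + (1/4)*5 = -5/4 + 5/4 = 0)
x(n, I) = -I/8
P(C) = C (P(C) = 0*C + C = 0 + C = C)
g(A, k) = 4 (g(A, k) = 3 + (A + k)/(A + k) = 3 + 1 = 4)
G = -15 (G = -3*(4 + 1) = -3*5 = -15)
N = -15
x(22, -9)/N = -1/8*(-9)/(-15) = (9/8)*(-1/15) = -3/40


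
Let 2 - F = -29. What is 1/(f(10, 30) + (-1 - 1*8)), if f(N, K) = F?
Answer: 1/22 ≈ 0.045455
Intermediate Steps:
F = 31 (F = 2 - 1*(-29) = 2 + 29 = 31)
f(N, K) = 31
1/(f(10, 30) + (-1 - 1*8)) = 1/(31 + (-1 - 1*8)) = 1/(31 + (-1 - 8)) = 1/(31 - 9) = 1/22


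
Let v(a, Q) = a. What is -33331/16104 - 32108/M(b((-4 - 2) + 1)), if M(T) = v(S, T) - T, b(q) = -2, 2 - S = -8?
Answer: -14374089/5368 ≈ -2677.7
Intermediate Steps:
S = 10 (S = 2 - 1*(-8) = 2 + 8 = 10)
M(T) = 10 - T
-33331/16104 - 32108/M(b((-4 - 2) + 1)) = -33331/16104 - 32108/(10 - 1*(-2)) = -33331*1/16104 - 32108/(10 + 2) = -33331/16104 - 32108/12 = -33331/16104 - 32108*1/12 = -33331/16104 - 8027/3 = -14374089/5368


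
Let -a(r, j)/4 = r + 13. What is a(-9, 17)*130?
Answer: -2080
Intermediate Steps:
a(r, j) = -52 - 4*r (a(r, j) = -4*(r + 13) = -4*(13 + r) = -52 - 4*r)
a(-9, 17)*130 = (-52 - 4*(-9))*130 = (-52 + 36)*130 = -16*130 = -2080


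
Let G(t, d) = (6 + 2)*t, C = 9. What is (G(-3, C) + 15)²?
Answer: 81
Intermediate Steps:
G(t, d) = 8*t
(G(-3, C) + 15)² = (8*(-3) + 15)² = (-24 + 15)² = (-9)² = 81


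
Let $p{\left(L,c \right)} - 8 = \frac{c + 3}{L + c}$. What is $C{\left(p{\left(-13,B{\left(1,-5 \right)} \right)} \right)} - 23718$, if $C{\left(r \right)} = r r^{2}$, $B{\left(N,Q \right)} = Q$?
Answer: $- \frac{16901405}{729} \approx -23184.0$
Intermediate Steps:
$p{\left(L,c \right)} = 8 + \frac{3 + c}{L + c}$ ($p{\left(L,c \right)} = 8 + \frac{c + 3}{L + c} = 8 + \frac{3 + c}{L + c}$)
$C{\left(r \right)} = r^{3}$
$C{\left(p{\left(-13,B{\left(1,-5 \right)} \right)} \right)} - 23718 = \left(\frac{3 + 8 \left(-13\right) + 9 \left(-5\right)}{-13 - 5}\right)^{3} - 23718 = \left(\frac{3 - 104 - 45}{-18}\right)^{3} - 23718 = \left(\left(- \frac{1}{18}\right) \left(-146\right)\right)^{3} - 23718 = \left(\frac{73}{9}\right)^{3} - 23718 = \frac{389017}{729} - 23718 = - \frac{16901405}{729}$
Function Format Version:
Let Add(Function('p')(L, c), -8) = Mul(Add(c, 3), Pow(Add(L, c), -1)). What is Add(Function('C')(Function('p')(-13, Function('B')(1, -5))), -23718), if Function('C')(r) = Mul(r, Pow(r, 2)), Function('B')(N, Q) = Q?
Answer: Rational(-16901405, 729) ≈ -23184.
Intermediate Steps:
Function('p')(L, c) = Add(8, Mul(Pow(Add(L, c), -1), Add(3, c))) (Function('p')(L, c) = Add(8, Mul(Add(c, 3), Pow(Add(L, c), -1))) = Add(8, Mul(Add(3, c), Pow(Add(L, c), -1))) = Add(8, Mul(Pow(Add(L, c), -1), Add(3, c))))
Function('C')(r) = Pow(r, 3)
Add(Function('C')(Function('p')(-13, Function('B')(1, -5))), -23718) = Add(Pow(Mul(Pow(Add(-13, -5), -1), Add(3, Mul(8, -13), Mul(9, -5))), 3), -23718) = Add(Pow(Mul(Pow(-18, -1), Add(3, -104, -45)), 3), -23718) = Add(Pow(Mul(Rational(-1, 18), -146), 3), -23718) = Add(Pow(Rational(73, 9), 3), -23718) = Add(Rational(389017, 729), -23718) = Rational(-16901405, 729)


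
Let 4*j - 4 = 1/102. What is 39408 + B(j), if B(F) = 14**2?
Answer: 39604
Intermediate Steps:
j = 409/408 (j = 1 + (1/4)/102 = 1 + (1/4)*(1/102) = 1 + 1/408 = 409/408 ≈ 1.0025)
B(F) = 196
39408 + B(j) = 39408 + 196 = 39604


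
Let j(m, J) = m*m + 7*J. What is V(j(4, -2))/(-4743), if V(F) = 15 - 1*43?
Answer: 28/4743 ≈ 0.0059034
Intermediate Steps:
j(m, J) = m**2 + 7*J
V(F) = -28 (V(F) = 15 - 43 = -28)
V(j(4, -2))/(-4743) = -28/(-4743) = -28*(-1/4743) = 28/4743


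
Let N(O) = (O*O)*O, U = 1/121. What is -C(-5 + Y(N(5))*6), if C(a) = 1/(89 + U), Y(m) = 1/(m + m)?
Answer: -121/10770 ≈ -0.011235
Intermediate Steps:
U = 1/121 ≈ 0.0082645
N(O) = O³ (N(O) = O²*O = O³)
Y(m) = 1/(2*m)
C(a) = 121/10770 (C(a) = 1/(89 + 1/121) = 1/(10770/121) = 121/10770)
-C(-5 + Y(N(5))*6) = -1*121/10770 = -121/10770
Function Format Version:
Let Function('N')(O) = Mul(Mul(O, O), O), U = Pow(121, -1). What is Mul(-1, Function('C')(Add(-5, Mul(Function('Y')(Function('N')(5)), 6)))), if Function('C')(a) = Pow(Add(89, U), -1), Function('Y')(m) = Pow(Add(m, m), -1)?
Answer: Rational(-121, 10770) ≈ -0.011235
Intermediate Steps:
U = Rational(1, 121) ≈ 0.0082645
Function('N')(O) = Pow(O, 3) (Function('N')(O) = Mul(Pow(O, 2), O) = Pow(O, 3))
Function('Y')(m) = Mul(Rational(1, 2), Pow(m, -1)) (Function('Y')(m) = Pow(Mul(2, m), -1) = Mul(Rational(1, 2), Pow(m, -1)))
Function('C')(a) = Rational(121, 10770) (Function('C')(a) = Pow(Add(89, Rational(1, 121)), -1) = Pow(Rational(10770, 121), -1) = Rational(121, 10770))
Mul(-1, Function('C')(Add(-5, Mul(Function('Y')(Function('N')(5)), 6)))) = Mul(-1, Rational(121, 10770)) = Rational(-121, 10770)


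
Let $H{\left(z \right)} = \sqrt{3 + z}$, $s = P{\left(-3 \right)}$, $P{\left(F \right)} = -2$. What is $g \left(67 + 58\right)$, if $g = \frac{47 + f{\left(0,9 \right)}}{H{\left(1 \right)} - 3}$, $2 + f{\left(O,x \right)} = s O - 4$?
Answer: $-5125$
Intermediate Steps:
$s = -2$
$f{\left(O,x \right)} = -6 - 2 O$ ($f{\left(O,x \right)} = -2 - \left(4 + 2 O\right) = -6 - 2 O$)
$g = -41$ ($g = \frac{47 - 6}{\sqrt{3 + 1} - 3} = \frac{47 + \left(-6 + 0\right)}{\sqrt{4} - 3} = \frac{47 - 6}{2 - 3} = \frac{41}{-1} = 41 \left(-1\right) = -41$)
$g \left(67 + 58\right) = - 41 \left(67 + 58\right) = \left(-41\right) 125 = -5125$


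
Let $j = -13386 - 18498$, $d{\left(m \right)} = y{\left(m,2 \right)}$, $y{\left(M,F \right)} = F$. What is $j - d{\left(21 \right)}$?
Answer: $-31886$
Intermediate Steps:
$d{\left(m \right)} = 2$
$j = -31884$
$j - d{\left(21 \right)} = -31884 - 2 = -31886$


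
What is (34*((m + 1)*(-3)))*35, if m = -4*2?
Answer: 24990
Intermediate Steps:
m = -8
(34*((m + 1)*(-3)))*35 = (34*((-8 + 1)*(-3)))*35 = (34*(-7*(-3)))*35 = (34*21)*35 = 714*35 = 24990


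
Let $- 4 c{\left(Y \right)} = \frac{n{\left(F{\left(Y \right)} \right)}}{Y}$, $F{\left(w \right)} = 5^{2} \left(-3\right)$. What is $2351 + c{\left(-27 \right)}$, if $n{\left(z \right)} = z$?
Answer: $\frac{84611}{36} \approx 2350.3$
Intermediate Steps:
$F{\left(w \right)} = -75$ ($F{\left(w \right)} = 25 \left(-3\right) = -75$)
$c{\left(Y \right)} = \frac{75}{4 Y}$ ($c{\left(Y \right)} = - \frac{\left(-75\right) \frac{1}{Y}}{4} = \frac{75}{4 Y}$)
$2351 + c{\left(-27 \right)} = 2351 + \frac{75}{4 \left(-27\right)} = 2351 + \frac{75}{4} \left(- \frac{1}{27}\right) = 2351 - \frac{25}{36} = \frac{84611}{36}$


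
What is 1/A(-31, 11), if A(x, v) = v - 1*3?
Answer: ⅛ ≈ 0.12500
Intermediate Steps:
A(x, v) = -3 + v (A(x, v) = v - 3 = -3 + v)
1/A(-31, 11) = 1/(-3 + 11) = 1/8 = ⅛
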